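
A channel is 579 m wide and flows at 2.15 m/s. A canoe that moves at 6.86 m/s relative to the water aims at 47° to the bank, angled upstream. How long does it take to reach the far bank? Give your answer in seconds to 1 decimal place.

The component of the canoe's velocity perpendicular to the bank is 6.86 × sin 47° = 5.017 m/s.
Only the cross-stream component determines the crossing time; the current contributes nothing perpendicular to the bank.
Time = 579 / 5.017 = 115.406 s.

115.4 s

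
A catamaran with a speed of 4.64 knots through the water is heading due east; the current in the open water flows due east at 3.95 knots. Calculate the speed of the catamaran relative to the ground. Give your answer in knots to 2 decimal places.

Taking east as x and north as y: velocity relative to the water = (4.640, 0.000) knots; the water relative to ground = (3.950, 0.000) knots.
Velocity relative to ground = (4.640, 0.000) + (3.950, 0.000) = (8.590, 0.000) knots.
Speed = |(8.590, 0.000)| = 8.590 knots.

8.59 knots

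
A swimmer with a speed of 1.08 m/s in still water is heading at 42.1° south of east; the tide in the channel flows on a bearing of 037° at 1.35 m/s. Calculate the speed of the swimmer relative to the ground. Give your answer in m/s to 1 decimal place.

Taking east as x and north as y: velocity relative to the water = (0.801, -0.724) m/s; the water relative to ground = (0.812, 1.078) m/s.
Velocity relative to ground = (0.801, -0.724) + (0.812, 1.078) = (1.614, 0.354) m/s.
Speed = |(1.614, 0.354)| = 1.652 m/s.

1.7 m/s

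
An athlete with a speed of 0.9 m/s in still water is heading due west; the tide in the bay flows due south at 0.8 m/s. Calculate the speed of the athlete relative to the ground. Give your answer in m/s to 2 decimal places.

Taking east as x and north as y: velocity relative to the water = (-0.900, 0.000) m/s; the water relative to ground = (0.000, -0.800) m/s.
Velocity relative to ground = (-0.900, 0.000) + (0.000, -0.800) = (-0.900, -0.800) m/s.
Speed = |(-0.900, -0.800)| = 1.204 m/s.

1.20 m/s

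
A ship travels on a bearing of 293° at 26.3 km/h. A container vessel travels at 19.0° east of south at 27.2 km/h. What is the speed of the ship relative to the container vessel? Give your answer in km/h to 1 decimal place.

48.9 km/h

Taking east as x and north as y: ship velocity = (-24.209, 10.276) km/h; container vessel velocity = (8.855, -25.718) km/h.
Velocity of ship relative to container vessel = (-24.209, 10.276) − (8.855, -25.718) = (-33.065, 35.994) km/h.
Magnitude = |(-33.065, 35.994)| = 48.876 km/h.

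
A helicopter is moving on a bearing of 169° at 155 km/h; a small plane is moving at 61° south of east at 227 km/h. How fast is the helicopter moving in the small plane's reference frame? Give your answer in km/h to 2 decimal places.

92.89 km/h

Taking east as x and north as y: helicopter velocity = (29.575, -152.152) km/h; small plane velocity = (110.052, -198.539) km/h.
Velocity of helicopter relative to small plane = (29.575, -152.152) − (110.052, -198.539) = (-80.476, 46.386) km/h.
Magnitude = |(-80.476, 46.386)| = 92.888 km/h.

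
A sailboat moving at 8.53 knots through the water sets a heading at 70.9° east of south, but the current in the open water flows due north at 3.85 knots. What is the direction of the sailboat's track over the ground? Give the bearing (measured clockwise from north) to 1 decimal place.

Taking east as x and north as y: velocity relative to the water = (8.060, -2.791) knots; the water relative to ground = (0.000, 3.850) knots.
Velocity relative to ground = (8.060, -2.791) + (0.000, 3.850) = (8.060, 1.059) knots.
Bearing = atan2(8.06, 1.06) = 82.52° clockwise from north.

082.5°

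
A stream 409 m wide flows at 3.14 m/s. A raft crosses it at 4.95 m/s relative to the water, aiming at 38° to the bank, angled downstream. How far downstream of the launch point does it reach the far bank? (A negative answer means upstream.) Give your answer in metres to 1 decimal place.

944.9 m

Perpendicular speed = 3.048 m/s; crossing time = 409 / 3.048 = 134.207 s.
Net downstream speed = 7.041 m/s.
Drift = 7.041 × 134.207 = 944.907 m (downstream).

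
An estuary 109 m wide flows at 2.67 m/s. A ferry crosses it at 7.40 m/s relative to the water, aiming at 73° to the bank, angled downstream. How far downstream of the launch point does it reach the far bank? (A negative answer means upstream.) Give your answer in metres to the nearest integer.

Perpendicular speed = 7.077 m/s; crossing time = 109 / 7.077 = 15.403 s.
Net downstream speed = 4.834 m/s.
Drift = 4.834 × 15.403 = 74.450 m (downstream).

74 m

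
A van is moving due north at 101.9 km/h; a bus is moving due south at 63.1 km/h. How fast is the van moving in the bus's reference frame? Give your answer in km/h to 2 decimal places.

165.00 km/h

Taking east as x and north as y: van velocity = (0.000, 101.900) km/h; bus velocity = (0.000, -63.100) km/h.
Velocity of van relative to bus = (0.000, 101.900) − (0.000, -63.100) = (0.000, 165.000) km/h.
Magnitude = |(0.000, 165.000)| = 165.000 km/h.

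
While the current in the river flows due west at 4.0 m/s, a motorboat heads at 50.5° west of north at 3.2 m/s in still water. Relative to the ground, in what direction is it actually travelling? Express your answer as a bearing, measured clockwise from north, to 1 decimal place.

Taking east as x and north as y: velocity relative to the water = (-2.469, 2.035) m/s; the water relative to ground = (-4.000, 0.000) m/s.
Velocity relative to ground = (-2.469, 2.035) + (-4.000, 0.000) = (-6.469, 2.035) m/s.
Bearing = atan2(-6.47, 2.04) = 287.47° clockwise from north.

287.5°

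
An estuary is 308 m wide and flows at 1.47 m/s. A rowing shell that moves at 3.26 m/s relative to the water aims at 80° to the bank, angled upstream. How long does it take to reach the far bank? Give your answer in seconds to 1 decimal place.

The component of the rowing shell's velocity perpendicular to the bank is 3.26 × sin 80° = 3.210 m/s.
Only the cross-stream component determines the crossing time; the current contributes nothing perpendicular to the bank.
Time = 308 / 3.210 = 95.936 s.

95.9 s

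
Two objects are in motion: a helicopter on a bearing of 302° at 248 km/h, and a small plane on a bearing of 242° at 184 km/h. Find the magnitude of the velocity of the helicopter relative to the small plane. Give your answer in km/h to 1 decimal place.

223.0 km/h

Taking east as x and north as y: helicopter velocity = (-210.316, 131.420) km/h; small plane velocity = (-162.462, -86.383) km/h.
Velocity of helicopter relative to small plane = (-210.316, 131.420) − (-162.462, -86.383) = (-47.854, 217.803) km/h.
Magnitude = |(-47.854, 217.803)| = 222.998 km/h.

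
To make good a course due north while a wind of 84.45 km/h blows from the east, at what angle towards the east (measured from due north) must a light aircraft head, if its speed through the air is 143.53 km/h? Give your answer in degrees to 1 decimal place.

The wind pushes perpendicular to the desired track; the heading must have a component into the wind equal to 84.45 km/h: 143.53 sin θ = 84.45.
sin θ = 0.5884, so θ = 36.042°.

36.0°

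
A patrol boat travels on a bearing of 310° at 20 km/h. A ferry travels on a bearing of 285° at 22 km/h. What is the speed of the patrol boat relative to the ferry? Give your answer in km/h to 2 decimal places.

Taking east as x and north as y: patrol boat velocity = (-15.321, 12.856) km/h; ferry velocity = (-21.250, 5.694) km/h.
Velocity of patrol boat relative to ferry = (-15.321, 12.856) − (-21.250, 5.694) = (5.929, 7.162) km/h.
Magnitude = |(5.929, 7.162)| = 9.298 km/h.

9.30 km/h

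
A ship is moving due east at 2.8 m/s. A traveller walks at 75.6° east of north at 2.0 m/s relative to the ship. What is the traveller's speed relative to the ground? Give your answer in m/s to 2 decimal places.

Taking east as x and north as y: ship velocity = (2.800, 0.000) m/s; traveller velocity relative to ship = (1.937, 0.497) m/s.
Velocity relative to ground = (2.800, 0.000) + (1.937, 0.497) = (4.737, 0.497) m/s.
Speed = |(4.737, 0.497)| = 4.763 m/s.

4.76 m/s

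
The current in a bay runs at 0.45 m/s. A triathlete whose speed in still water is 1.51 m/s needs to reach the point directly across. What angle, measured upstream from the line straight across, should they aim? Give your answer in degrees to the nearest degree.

17°

To cancel the current, the upstream component of the triathlete's velocity must equal the flow: 1.51 sin θ = 0.45.
sin θ = 0.45 / 1.51 = 0.2980.
θ = arcsin(0.2980) = 17.338°.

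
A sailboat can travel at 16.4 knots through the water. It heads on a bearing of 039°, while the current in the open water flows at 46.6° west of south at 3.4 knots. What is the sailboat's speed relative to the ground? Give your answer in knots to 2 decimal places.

Taking east as x and north as y: velocity relative to the water = (10.321, 12.745) knots; the water relative to ground = (-2.470, -2.336) knots.
Velocity relative to ground = (10.321, 12.745) + (-2.470, -2.336) = (7.851, 10.409) knots.
Speed = |(7.851, 10.409)| = 13.038 knots.

13.04 knots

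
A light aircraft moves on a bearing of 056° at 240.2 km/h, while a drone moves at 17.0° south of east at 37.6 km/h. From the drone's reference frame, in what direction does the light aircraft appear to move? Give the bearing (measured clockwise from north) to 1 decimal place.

048.3°

Taking east as x and north as y: light aircraft velocity = (199.135, 134.318) km/h; drone velocity = (35.957, -10.993) km/h.
Velocity of light aircraft relative to drone = (199.135, 134.318) − (35.957, -10.993) = (163.178, 145.311) km/h.
Bearing = atan2(163.18, 145.31) = 48.31° clockwise from north.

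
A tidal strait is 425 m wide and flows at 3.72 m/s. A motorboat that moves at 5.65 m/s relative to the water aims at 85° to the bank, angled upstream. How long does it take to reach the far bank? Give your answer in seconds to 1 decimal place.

The component of the motorboat's velocity perpendicular to the bank is 5.65 × sin 85° = 5.629 m/s.
Only the cross-stream component determines the crossing time; the current contributes nothing perpendicular to the bank.
Time = 425 / 5.629 = 75.509 s.

75.5 s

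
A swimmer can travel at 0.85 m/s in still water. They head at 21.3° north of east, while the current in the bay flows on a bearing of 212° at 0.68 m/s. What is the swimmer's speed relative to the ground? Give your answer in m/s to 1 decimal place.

Taking east as x and north as y: velocity relative to the water = (0.792, 0.309) m/s; the water relative to ground = (-0.360, -0.577) m/s.
Velocity relative to ground = (0.792, 0.309) + (-0.360, -0.577) = (0.432, -0.268) m/s.
Speed = |(0.432, -0.268)| = 0.508 m/s.

0.5 m/s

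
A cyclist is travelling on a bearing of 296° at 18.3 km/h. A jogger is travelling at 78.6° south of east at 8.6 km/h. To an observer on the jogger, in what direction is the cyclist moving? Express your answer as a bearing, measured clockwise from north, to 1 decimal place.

312.2°

Taking east as x and north as y: cyclist velocity = (-16.448, 8.022) km/h; jogger velocity = (1.700, -8.430) km/h.
Velocity of cyclist relative to jogger = (-16.448, 8.022) − (1.700, -8.430) = (-18.148, 16.453) km/h.
Bearing = atan2(-18.15, 16.45) = 312.20° clockwise from north.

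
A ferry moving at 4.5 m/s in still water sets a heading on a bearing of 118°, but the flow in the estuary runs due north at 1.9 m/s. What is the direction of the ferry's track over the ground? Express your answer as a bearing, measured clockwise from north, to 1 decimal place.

093.1°

Taking east as x and north as y: velocity relative to the water = (3.973, -2.113) m/s; the water relative to ground = (0.000, 1.900) m/s.
Velocity relative to ground = (3.973, -2.113) + (0.000, 1.900) = (3.973, -0.213) m/s.
Bearing = atan2(3.97, -0.21) = 93.06° clockwise from north.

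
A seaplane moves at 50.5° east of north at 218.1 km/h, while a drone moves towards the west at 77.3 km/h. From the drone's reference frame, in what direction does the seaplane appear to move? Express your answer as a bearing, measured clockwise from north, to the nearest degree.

Taking east as x and north as y: seaplane velocity = (168.291, 138.729) km/h; drone velocity = (-77.300, 0.000) km/h.
Velocity of seaplane relative to drone = (168.291, 138.729) − (-77.300, 0.000) = (245.591, 138.729) km/h.
Bearing = atan2(245.59, 138.73) = 60.54° clockwise from north.

061°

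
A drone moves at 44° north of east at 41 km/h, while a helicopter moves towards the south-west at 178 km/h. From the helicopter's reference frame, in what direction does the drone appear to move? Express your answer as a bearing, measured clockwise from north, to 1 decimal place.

045.2°

Taking east as x and north as y: drone velocity = (29.493, 28.481) km/h; helicopter velocity = (-125.865, -125.865) km/h.
Velocity of drone relative to helicopter = (29.493, 28.481) − (-125.865, -125.865) = (155.358, 154.346) km/h.
Bearing = atan2(155.36, 154.35) = 45.19° clockwise from north.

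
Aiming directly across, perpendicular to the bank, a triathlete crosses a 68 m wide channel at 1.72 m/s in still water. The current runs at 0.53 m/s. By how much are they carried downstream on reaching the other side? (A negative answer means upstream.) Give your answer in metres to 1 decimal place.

Perpendicular speed = 1.720 m/s; crossing time = 68 / 1.720 = 39.535 s.
Net downstream speed = 0.530 m/s.
Drift = 0.530 × 39.535 = 20.953 m (downstream).

21.0 m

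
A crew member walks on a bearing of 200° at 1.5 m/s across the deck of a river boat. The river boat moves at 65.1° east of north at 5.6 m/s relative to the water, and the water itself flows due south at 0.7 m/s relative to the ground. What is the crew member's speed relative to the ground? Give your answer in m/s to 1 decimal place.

4.6 m/s

In east/north components (m/s): crew member relative to river boat = (-0.513, -1.410); river boat relative to water = (5.079, 2.358); water relative to ground = (0.000, -0.700).
Sum = (4.566, 0.248) m/s.
Speed = |(4.566, 0.248)| = 4.573 m/s.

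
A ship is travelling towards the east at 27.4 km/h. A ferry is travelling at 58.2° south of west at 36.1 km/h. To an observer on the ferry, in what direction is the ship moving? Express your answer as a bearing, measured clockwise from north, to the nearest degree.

Taking east as x and north as y: ship velocity = (27.400, 0.000) km/h; ferry velocity = (-19.023, -30.681) km/h.
Velocity of ship relative to ferry = (27.400, 0.000) − (-19.023, -30.681) = (46.423, 30.681) km/h.
Bearing = atan2(46.42, 30.68) = 56.54° clockwise from north.

057°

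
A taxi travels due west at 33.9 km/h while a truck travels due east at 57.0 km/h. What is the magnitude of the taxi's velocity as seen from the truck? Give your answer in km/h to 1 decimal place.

Taking east as x and north as y: taxi velocity = (-33.900, 0.000) km/h; truck velocity = (57.000, 0.000) km/h.
Velocity of taxi relative to truck = (-33.900, 0.000) − (57.000, 0.000) = (-90.900, 0.000) km/h.
Magnitude = |(-90.900, 0.000)| = 90.900 km/h.

90.9 km/h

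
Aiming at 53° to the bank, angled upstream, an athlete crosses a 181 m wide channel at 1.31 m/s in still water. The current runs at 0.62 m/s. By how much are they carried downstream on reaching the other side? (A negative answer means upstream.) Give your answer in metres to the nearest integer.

-29 m

Perpendicular speed = 1.046 m/s; crossing time = 181 / 1.046 = 173.005 s.
Net downstream speed = -0.168 m/s.
Drift = -0.168 × 173.005 = -29.130 m (upstream).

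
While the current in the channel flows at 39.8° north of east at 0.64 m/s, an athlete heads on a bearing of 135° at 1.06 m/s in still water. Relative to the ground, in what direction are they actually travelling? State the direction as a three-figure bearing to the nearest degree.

Taking east as x and north as y: velocity relative to the water = (0.750, -0.750) m/s; the water relative to ground = (0.492, 0.410) m/s.
Velocity relative to ground = (0.750, -0.750) + (0.492, 0.410) = (1.241, -0.340) m/s.
Bearing = atan2(1.24, -0.34) = 105.31° clockwise from north.

105°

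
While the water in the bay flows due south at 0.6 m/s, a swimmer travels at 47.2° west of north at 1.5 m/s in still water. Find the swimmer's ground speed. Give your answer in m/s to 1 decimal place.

1.2 m/s

Taking east as x and north as y: velocity relative to the water = (-1.101, 1.019) m/s; the water relative to ground = (0.000, -0.600) m/s.
Velocity relative to ground = (-1.101, 1.019) + (0.000, -0.600) = (-1.101, 0.419) m/s.
Speed = |(-1.101, 0.419)| = 1.178 m/s.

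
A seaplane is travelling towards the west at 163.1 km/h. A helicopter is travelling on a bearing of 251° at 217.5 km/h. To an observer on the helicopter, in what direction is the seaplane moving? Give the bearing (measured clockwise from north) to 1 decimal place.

031.0°

Taking east as x and north as y: seaplane velocity = (-163.100, 0.000) km/h; helicopter velocity = (-205.650, -70.811) km/h.
Velocity of seaplane relative to helicopter = (-163.100, 0.000) − (-205.650, -70.811) = (42.550, 70.811) km/h.
Bearing = atan2(42.55, 70.81) = 31.00° clockwise from north.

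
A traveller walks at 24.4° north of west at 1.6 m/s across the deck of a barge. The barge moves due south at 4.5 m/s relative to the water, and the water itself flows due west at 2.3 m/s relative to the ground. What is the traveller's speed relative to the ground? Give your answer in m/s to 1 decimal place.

5.4 m/s

In east/north components (m/s): traveller relative to barge = (-1.457, 0.661); barge relative to water = (0.000, -4.500); water relative to ground = (-2.300, 0.000).
Sum = (-3.757, -3.839) m/s.
Speed = |(-3.757, -3.839)| = 5.372 m/s.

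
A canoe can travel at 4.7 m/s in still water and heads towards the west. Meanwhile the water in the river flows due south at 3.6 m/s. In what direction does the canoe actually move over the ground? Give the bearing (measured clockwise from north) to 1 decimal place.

Taking east as x and north as y: velocity relative to the water = (-4.700, 0.000) m/s; the water relative to ground = (0.000, -3.600) m/s.
Velocity relative to ground = (-4.700, 0.000) + (0.000, -3.600) = (-4.700, -3.600) m/s.
Bearing = atan2(-4.70, -3.60) = 232.55° clockwise from north.

232.5°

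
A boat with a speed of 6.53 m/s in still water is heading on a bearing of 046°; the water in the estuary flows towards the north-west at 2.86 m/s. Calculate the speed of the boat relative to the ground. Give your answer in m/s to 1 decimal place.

Taking east as x and north as y: velocity relative to the water = (4.697, 4.536) m/s; the water relative to ground = (-2.022, 2.022) m/s.
Velocity relative to ground = (4.697, 4.536) + (-2.022, 2.022) = (2.675, 6.558) m/s.
Speed = |(2.675, 6.558)| = 7.083 m/s.

7.1 m/s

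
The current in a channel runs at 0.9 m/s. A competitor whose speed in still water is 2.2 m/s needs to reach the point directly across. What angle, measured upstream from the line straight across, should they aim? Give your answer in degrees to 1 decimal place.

24.1°

To cancel the current, the upstream component of the competitor's velocity must equal the flow: 2.2 sin θ = 0.9.
sin θ = 0.9 / 2.2 = 0.4091.
θ = arcsin(0.4091) = 24.148°.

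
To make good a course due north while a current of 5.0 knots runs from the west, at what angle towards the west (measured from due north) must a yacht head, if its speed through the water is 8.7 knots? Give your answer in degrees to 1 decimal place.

The current pushes perpendicular to the desired track; the heading must have a component into the current equal to 5.0 knots: 8.7 sin θ = 5.0.
sin θ = 0.5747, so θ = 35.080°.

35.1°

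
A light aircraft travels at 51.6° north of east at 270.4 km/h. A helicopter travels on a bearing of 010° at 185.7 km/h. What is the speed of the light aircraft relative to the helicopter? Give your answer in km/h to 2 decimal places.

Taking east as x and north as y: light aircraft velocity = (167.958, 211.911) km/h; helicopter velocity = (32.246, 182.879) km/h.
Velocity of light aircraft relative to helicopter = (167.958, 211.911) − (32.246, 182.879) = (135.712, 29.032) km/h.
Magnitude = |(135.712, 29.032)| = 138.782 km/h.

138.78 km/h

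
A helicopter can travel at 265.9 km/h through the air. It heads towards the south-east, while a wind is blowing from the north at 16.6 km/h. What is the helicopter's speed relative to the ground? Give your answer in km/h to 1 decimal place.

Taking east as x and north as y: velocity relative to the air = (188.020, -188.020) km/h; the air relative to ground = (0.000, -16.600) km/h.
Velocity relative to ground = (188.020, -188.020) + (0.000, -16.600) = (188.020, -204.620) km/h.
Speed = |(188.020, -204.620)| = 277.886 km/h.

277.9 km/h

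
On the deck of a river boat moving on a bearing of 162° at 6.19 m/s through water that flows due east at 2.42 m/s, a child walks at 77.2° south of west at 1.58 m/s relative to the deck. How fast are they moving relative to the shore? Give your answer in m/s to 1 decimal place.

8.4 m/s

In east/north components (m/s): child relative to river boat = (-0.350, -1.541); river boat relative to water = (1.913, -5.887); water relative to ground = (2.420, 0.000).
Sum = (3.983, -7.428) m/s.
Speed = |(3.983, -7.428)| = 8.428 m/s.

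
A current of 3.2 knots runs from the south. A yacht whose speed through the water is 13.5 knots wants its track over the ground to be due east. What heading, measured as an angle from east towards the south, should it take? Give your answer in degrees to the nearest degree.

The current pushes perpendicular to the desired track; the heading must have a component into the current equal to 3.2 knots: 13.5 sin θ = 3.2.
sin θ = 0.2370, so θ = 13.712°.

14°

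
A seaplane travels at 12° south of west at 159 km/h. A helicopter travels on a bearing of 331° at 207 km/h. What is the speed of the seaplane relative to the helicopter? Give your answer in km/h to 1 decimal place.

221.1 km/h

Taking east as x and north as y: seaplane velocity = (-155.525, -33.058) km/h; helicopter velocity = (-100.356, 181.046) km/h.
Velocity of seaplane relative to helicopter = (-155.525, -33.058) − (-100.356, 181.046) = (-55.170, -214.104) km/h.
Magnitude = |(-55.170, -214.104)| = 221.098 km/h.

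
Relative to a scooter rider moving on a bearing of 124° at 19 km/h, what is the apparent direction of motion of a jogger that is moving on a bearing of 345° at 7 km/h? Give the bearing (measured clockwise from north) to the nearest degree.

Taking east as x and north as y: jogger velocity = (-1.812, 6.761) km/h; scooter rider velocity = (15.752, -10.625) km/h.
Velocity of jogger relative to scooter rider = (-1.812, 6.761) − (15.752, -10.625) = (-17.563, 17.386) km/h.
Bearing = atan2(-17.56, 17.39) = 314.71° clockwise from north.

315°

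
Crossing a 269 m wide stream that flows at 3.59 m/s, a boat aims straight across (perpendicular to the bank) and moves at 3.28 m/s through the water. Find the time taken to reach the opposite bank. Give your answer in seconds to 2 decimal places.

82.01 s

The component of the boat's velocity perpendicular to the bank is 3.28 m/s.
The flow acts along the bank and has no component across it.
Time = 269 / 3.280 = 82.012 s.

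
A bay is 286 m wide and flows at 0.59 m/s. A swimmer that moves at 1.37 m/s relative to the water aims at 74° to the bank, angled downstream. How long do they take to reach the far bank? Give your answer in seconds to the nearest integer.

217 s

The component of the swimmer's velocity perpendicular to the bank is 1.37 × sin 74° = 1.317 m/s.
The flow acts along the bank and has no component across it.
Time = 286 / 1.317 = 217.172 s.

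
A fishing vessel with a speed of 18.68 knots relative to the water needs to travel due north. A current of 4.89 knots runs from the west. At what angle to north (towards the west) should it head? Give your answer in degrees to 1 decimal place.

The current pushes perpendicular to the desired track; the heading must have a component into the current equal to 4.89 knots: 18.68 sin θ = 4.89.
sin θ = 0.2618, so θ = 15.176°.

15.2°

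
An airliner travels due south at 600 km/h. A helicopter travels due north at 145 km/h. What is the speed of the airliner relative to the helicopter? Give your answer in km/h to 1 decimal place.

745.0 km/h

Taking east as x and north as y: airliner velocity = (0.000, -600.000) km/h; helicopter velocity = (0.000, 145.000) km/h.
Velocity of airliner relative to helicopter = (0.000, -600.000) − (0.000, 145.000) = (0.000, -745.000) km/h.
Magnitude = |(0.000, -745.000)| = 745.000 km/h.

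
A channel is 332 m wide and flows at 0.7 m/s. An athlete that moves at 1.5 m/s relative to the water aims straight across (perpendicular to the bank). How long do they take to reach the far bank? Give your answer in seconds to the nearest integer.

The component of the athlete's velocity perpendicular to the bank is 1.5 m/s.
Only the cross-stream component determines the crossing time; the current contributes nothing perpendicular to the bank.
Time = 332 / 1.500 = 221.333 s.

221 s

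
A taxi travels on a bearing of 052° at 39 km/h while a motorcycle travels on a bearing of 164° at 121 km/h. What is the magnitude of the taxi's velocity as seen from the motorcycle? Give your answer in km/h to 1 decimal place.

Taking east as x and north as y: taxi velocity = (30.732, 24.011) km/h; motorcycle velocity = (33.352, -116.313) km/h.
Velocity of taxi relative to motorcycle = (30.732, 24.011) − (33.352, -116.313) = (-2.620, 140.323) km/h.
Magnitude = |(-2.620, 140.323)| = 140.348 km/h.

140.3 km/h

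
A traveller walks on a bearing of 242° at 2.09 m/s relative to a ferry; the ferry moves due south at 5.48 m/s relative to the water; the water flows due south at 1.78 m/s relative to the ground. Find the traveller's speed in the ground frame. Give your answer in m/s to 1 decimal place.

8.4 m/s

In east/north components (m/s): traveller relative to ferry = (-1.845, -0.981); ferry relative to water = (0.000, -5.480); water relative to ground = (0.000, -1.780).
Sum = (-1.845, -8.241) m/s.
Speed = |(-1.845, -8.241)| = 8.445 m/s.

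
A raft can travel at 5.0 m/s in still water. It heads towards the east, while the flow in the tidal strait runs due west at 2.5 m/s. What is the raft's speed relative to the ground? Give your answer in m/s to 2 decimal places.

Taking east as x and north as y: velocity relative to the water = (5.000, 0.000) m/s; the water relative to ground = (-2.500, 0.000) m/s.
Velocity relative to ground = (5.000, 0.000) + (-2.500, 0.000) = (2.500, 0.000) m/s.
Speed = |(2.500, 0.000)| = 2.500 m/s.

2.50 m/s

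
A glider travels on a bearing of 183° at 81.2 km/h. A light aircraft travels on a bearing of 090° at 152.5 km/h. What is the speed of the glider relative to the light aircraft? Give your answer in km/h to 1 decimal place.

176.5 km/h

Taking east as x and north as y: glider velocity = (-4.250, -81.089) km/h; light aircraft velocity = (152.500, 0.000) km/h.
Velocity of glider relative to light aircraft = (-4.250, -81.089) − (152.500, 0.000) = (-156.750, -81.089) km/h.
Magnitude = |(-156.750, -81.089)| = 176.482 km/h.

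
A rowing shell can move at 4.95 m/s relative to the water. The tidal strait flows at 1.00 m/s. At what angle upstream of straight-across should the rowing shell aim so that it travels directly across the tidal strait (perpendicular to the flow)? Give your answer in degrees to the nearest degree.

12°

To cancel the current, the upstream component of the rowing shell's velocity must equal the flow: 4.95 sin θ = 1.00.
sin θ = 1.00 / 4.95 = 0.2020.
θ = arcsin(0.2020) = 11.655°.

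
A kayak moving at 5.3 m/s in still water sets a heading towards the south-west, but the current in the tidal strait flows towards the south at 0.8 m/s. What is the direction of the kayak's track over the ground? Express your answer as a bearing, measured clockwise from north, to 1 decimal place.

Taking east as x and north as y: velocity relative to the water = (-3.748, -3.748) m/s; the water relative to ground = (0.000, -0.800) m/s.
Velocity relative to ground = (-3.748, -3.748) + (0.000, -0.800) = (-3.748, -4.548) m/s.
Bearing = atan2(-3.75, -4.55) = 219.49° clockwise from north.

219.5°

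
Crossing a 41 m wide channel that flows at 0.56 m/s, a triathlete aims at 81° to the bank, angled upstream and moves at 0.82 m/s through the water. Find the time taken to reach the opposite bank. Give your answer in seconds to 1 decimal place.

The component of the triathlete's velocity perpendicular to the bank is 0.82 × sin 81° = 0.810 m/s.
The current is parallel to the bank, so it does not affect the crossing time.
Time = 41 / 0.810 = 50.623 s.

50.6 s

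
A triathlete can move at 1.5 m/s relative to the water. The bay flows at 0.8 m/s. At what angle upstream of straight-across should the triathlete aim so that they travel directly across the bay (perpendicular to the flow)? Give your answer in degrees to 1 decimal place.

32.2°

To cancel the current, the upstream component of the triathlete's velocity must equal the flow: 1.5 sin θ = 0.8.
sin θ = 0.8 / 1.5 = 0.5333.
θ = arcsin(0.5333) = 32.231°.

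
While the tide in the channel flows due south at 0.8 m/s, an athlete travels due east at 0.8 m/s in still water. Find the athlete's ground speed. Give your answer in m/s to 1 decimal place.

Taking east as x and north as y: velocity relative to the water = (0.800, 0.000) m/s; the water relative to ground = (0.000, -0.800) m/s.
Velocity relative to ground = (0.800, 0.000) + (0.000, -0.800) = (0.800, -0.800) m/s.
Speed = |(0.800, -0.800)| = 1.131 m/s.

1.1 m/s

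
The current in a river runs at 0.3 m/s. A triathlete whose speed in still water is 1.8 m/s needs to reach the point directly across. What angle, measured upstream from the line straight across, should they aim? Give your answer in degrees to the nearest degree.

To cancel the current, the upstream component of the triathlete's velocity must equal the flow: 1.8 sin θ = 0.3.
sin θ = 0.3 / 1.8 = 0.1667.
θ = arcsin(0.1667) = 9.594°.

10°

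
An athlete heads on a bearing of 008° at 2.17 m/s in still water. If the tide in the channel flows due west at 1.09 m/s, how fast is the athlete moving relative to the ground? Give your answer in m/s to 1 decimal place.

2.3 m/s

Taking east as x and north as y: velocity relative to the water = (0.302, 2.149) m/s; the water relative to ground = (-1.090, 0.000) m/s.
Velocity relative to ground = (0.302, 2.149) + (-1.090, 0.000) = (-0.788, 2.149) m/s.
Speed = |(-0.788, 2.149)| = 2.289 m/s.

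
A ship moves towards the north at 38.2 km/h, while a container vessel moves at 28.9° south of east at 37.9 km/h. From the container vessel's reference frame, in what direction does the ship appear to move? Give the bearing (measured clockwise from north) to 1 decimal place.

Taking east as x and north as y: ship velocity = (0.000, 38.200) km/h; container vessel velocity = (33.180, -18.316) km/h.
Velocity of ship relative to container vessel = (0.000, 38.200) − (33.180, -18.316) = (-33.180, 56.516) km/h.
Bearing = atan2(-33.18, 56.52) = 329.58° clockwise from north.

329.6°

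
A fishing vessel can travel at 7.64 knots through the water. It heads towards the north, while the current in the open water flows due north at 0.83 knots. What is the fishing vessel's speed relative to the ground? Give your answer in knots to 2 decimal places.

Taking east as x and north as y: velocity relative to the water = (0.000, 7.640) knots; the water relative to ground = (0.000, 0.830) knots.
Velocity relative to ground = (0.000, 7.640) + (0.000, 0.830) = (0.000, 8.470) knots.
Speed = |(0.000, 8.470)| = 8.470 knots.

8.47 knots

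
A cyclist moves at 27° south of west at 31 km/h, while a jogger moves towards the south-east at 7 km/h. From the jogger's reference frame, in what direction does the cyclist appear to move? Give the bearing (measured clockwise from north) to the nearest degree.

Taking east as x and north as y: cyclist velocity = (-27.621, -14.074) km/h; jogger velocity = (4.950, -4.950) km/h.
Velocity of cyclist relative to jogger = (-27.621, -14.074) − (4.950, -4.950) = (-32.571, -9.124) km/h.
Bearing = atan2(-32.57, -9.12) = 254.35° clockwise from north.

254°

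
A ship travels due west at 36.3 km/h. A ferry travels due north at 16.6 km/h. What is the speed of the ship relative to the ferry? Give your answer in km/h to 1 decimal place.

Taking east as x and north as y: ship velocity = (-36.300, 0.000) km/h; ferry velocity = (0.000, 16.600) km/h.
Velocity of ship relative to ferry = (-36.300, 0.000) − (0.000, 16.600) = (-36.300, -16.600) km/h.
Magnitude = |(-36.300, -16.600)| = 39.916 km/h.

39.9 km/h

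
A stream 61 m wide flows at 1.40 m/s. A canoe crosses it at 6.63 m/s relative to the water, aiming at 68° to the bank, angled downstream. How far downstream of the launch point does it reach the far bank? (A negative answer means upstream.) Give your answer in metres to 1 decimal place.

Perpendicular speed = 6.147 m/s; crossing time = 61 / 6.147 = 9.923 s.
Net downstream speed = 3.884 m/s.
Drift = 3.884 × 9.923 = 38.538 m (downstream).

38.5 m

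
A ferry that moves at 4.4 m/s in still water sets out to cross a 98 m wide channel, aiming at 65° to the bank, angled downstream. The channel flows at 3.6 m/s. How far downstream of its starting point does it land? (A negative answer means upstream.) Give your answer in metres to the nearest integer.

134 m

Perpendicular speed = 3.988 m/s; crossing time = 98 / 3.988 = 24.575 s.
Net downstream speed = 5.460 m/s.
Drift = 5.460 × 24.575 = 134.169 m (downstream).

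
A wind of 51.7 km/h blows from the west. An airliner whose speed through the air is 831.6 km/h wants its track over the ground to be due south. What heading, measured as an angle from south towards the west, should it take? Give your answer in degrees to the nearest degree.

4°

The wind pushes perpendicular to the desired track; the heading must have a component into the wind equal to 51.7 km/h: 831.6 sin θ = 51.7.
sin θ = 0.0622, so θ = 3.564°.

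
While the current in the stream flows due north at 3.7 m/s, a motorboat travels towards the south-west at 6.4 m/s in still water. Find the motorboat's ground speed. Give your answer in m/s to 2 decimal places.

4.60 m/s

Taking east as x and north as y: velocity relative to the water = (-4.525, -4.525) m/s; the water relative to ground = (0.000, 3.700) m/s.
Velocity relative to ground = (-4.525, -4.525) + (0.000, 3.700) = (-4.525, -0.825) m/s.
Speed = |(-4.525, -0.825)| = 4.600 m/s.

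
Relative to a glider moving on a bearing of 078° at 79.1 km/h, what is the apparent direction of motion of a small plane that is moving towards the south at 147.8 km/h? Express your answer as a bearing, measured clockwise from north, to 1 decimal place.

205.2°

Taking east as x and north as y: small plane velocity = (0.000, -147.800) km/h; glider velocity = (77.371, 16.446) km/h.
Velocity of small plane relative to glider = (0.000, -147.800) − (77.371, 16.446) = (-77.371, -164.246) km/h.
Bearing = atan2(-77.37, -164.25) = 205.22° clockwise from north.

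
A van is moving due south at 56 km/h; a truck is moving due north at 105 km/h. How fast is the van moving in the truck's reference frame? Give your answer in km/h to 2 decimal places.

161.00 km/h

Taking east as x and north as y: van velocity = (0.000, -56.000) km/h; truck velocity = (0.000, 105.000) km/h.
Velocity of van relative to truck = (0.000, -56.000) − (0.000, 105.000) = (0.000, -161.000) km/h.
Magnitude = |(0.000, -161.000)| = 161.000 km/h.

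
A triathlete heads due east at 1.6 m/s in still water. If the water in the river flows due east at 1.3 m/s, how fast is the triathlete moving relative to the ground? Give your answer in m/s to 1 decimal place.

2.9 m/s

Taking east as x and north as y: velocity relative to the water = (1.600, 0.000) m/s; the water relative to ground = (1.300, 0.000) m/s.
Velocity relative to ground = (1.600, 0.000) + (1.300, 0.000) = (2.900, 0.000) m/s.
Speed = |(2.900, 0.000)| = 2.900 m/s.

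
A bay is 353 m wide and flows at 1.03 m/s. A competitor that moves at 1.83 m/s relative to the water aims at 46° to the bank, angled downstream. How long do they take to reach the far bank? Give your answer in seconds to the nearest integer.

268 s

The component of the competitor's velocity perpendicular to the bank is 1.83 × sin 46° = 1.316 m/s.
The current is parallel to the bank, so it does not affect the crossing time.
Time = 353 / 1.316 = 268.157 s.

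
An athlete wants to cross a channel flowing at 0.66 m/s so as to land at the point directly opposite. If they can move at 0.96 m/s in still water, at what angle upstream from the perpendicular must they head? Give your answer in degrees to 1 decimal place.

To cancel the current, the upstream component of the athlete's velocity must equal the flow: 0.96 sin θ = 0.66.
sin θ = 0.66 / 0.96 = 0.6875.
θ = arcsin(0.6875) = 43.433°.

43.4°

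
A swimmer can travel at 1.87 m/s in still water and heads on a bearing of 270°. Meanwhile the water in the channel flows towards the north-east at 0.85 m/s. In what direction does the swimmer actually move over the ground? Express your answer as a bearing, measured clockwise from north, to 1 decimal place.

Taking east as x and north as y: velocity relative to the water = (-1.870, 0.000) m/s; the water relative to ground = (0.601, 0.601) m/s.
Velocity relative to ground = (-1.870, 0.000) + (0.601, 0.601) = (-1.269, 0.601) m/s.
Bearing = atan2(-1.27, 0.60) = 295.34° clockwise from north.

295.3°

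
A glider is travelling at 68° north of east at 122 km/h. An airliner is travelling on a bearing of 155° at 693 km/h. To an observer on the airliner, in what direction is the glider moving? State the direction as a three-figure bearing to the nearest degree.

Taking east as x and north as y: glider velocity = (45.702, 113.116) km/h; airliner velocity = (292.874, -628.071) km/h.
Velocity of glider relative to airliner = (45.702, 113.116) − (292.874, -628.071) = (-247.172, 741.188) km/h.
Bearing = atan2(-247.17, 741.19) = 341.56° clockwise from north.

342°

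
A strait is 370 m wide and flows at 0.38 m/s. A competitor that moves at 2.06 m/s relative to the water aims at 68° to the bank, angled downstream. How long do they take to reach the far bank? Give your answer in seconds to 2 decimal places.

The component of the competitor's velocity perpendicular to the bank is 2.06 × sin 68° = 1.910 m/s.
The current is parallel to the bank, so it does not affect the crossing time.
Time = 370 / 1.910 = 193.717 s.

193.72 s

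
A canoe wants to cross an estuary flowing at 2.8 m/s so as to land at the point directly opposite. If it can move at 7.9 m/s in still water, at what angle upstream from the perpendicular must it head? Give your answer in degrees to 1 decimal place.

To cancel the current, the upstream component of the canoe's velocity must equal the flow: 7.9 sin θ = 2.8.
sin θ = 2.8 / 7.9 = 0.3544.
θ = arcsin(0.3544) = 20.759°.

20.8°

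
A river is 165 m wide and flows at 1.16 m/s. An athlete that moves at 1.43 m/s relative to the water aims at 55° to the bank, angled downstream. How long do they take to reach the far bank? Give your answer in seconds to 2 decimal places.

140.86 s

The component of the athlete's velocity perpendicular to the bank is 1.43 × sin 55° = 1.171 m/s.
The current is parallel to the bank, so it does not affect the crossing time.
Time = 165 / 1.171 = 140.859 s.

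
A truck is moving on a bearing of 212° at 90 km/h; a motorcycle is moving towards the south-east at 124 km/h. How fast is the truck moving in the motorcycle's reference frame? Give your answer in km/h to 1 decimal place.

135.8 km/h

Taking east as x and north as y: truck velocity = (-47.693, -76.324) km/h; motorcycle velocity = (87.681, -87.681) km/h.
Velocity of truck relative to motorcycle = (-47.693, -76.324) − (87.681, -87.681) = (-135.374, 11.357) km/h.
Magnitude = |(-135.374, 11.357)| = 135.850 km/h.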